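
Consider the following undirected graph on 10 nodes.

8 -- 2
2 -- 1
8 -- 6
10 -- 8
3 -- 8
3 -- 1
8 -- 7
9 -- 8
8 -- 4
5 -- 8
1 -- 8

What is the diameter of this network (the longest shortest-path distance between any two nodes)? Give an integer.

2

Eccentricity of each node (its greatest distance to any other): 1:2, 2:2, 3:2, 4:2, 5:2, 6:2, 7:2, 8:1, 9:2, 10:2.
The maximum eccentricity is 2, realized for instance by the pair 1–10 via 1 – 8 – 10. So the diameter is 2.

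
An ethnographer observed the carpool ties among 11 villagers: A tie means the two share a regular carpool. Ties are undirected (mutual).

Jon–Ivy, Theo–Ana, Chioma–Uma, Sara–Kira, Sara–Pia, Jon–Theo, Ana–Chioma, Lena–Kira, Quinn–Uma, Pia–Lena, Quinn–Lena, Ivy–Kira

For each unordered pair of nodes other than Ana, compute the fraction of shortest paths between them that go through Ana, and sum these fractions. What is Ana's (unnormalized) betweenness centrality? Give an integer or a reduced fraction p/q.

Pairs whose geodesics pass through Ana — Ivy–Chioma: 1; Jon–Chioma: 1; Jon–Uma: 1; Theo–Chioma: 1; Theo–Uma: 1; Theo–Quinn: 1.
All other pairs contribute 0.
Summing the contributions gives betweenness(Ana) = 6.

6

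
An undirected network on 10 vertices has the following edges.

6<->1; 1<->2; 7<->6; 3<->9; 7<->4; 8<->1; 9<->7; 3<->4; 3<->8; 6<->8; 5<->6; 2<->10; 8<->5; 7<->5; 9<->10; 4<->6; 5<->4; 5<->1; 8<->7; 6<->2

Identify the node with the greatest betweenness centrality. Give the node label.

Unnormalized betweenness of each node: 1:11/6, 2:37/10, 3:61/30, 4:19/12, 5:77/60, 6:57/10, 7:143/30, 8:107/30, 9:49/12, 10:29/20.
6 has the largest value, 57/10, making it the main broker — the node through which the most shortest paths run.

6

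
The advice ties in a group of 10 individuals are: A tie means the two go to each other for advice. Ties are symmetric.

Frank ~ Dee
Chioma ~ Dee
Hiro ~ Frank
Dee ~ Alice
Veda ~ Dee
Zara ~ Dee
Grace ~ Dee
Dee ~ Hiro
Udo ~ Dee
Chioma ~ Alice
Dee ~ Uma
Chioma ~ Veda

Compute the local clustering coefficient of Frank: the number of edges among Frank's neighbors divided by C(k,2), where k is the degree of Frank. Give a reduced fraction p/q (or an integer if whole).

Frank's neighbors: Dee and Hiro (k = 2).
Possible neighbor pairs: C(2,2) = 1. Edges among them: Dee–Hiro → e = 1.
Clustering(Frank) = 1/1.

1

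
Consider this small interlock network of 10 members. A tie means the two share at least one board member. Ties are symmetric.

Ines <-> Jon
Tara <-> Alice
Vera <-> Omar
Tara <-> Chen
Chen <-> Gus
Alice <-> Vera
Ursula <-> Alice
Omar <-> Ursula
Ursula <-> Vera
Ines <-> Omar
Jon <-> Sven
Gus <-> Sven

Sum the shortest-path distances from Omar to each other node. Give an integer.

Distances from Omar: Alice:2, Chen:4, Gus:4, Ines:1, Jon:2, Sven:3, Tara:3, Ursula:1, Vera:1.
Sum = 2 + 4 + 4 + 1 + 2 + 3 + 3 + 1 + 1 = 21.

21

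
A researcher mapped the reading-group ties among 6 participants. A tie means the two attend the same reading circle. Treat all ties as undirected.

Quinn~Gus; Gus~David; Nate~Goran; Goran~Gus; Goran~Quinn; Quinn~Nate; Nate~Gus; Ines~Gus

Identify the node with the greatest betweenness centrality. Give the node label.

Gus

Unnormalized betweenness of each node: David:0, Goran:0, Gus:7, Ines:0, Nate:0, Quinn:0.
Gus has the largest value, 7, making it the main broker — the node through which the most shortest paths run.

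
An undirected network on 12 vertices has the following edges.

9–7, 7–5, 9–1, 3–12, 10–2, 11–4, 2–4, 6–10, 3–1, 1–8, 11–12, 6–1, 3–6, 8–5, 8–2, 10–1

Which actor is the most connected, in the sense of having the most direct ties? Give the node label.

Degrees — 1:5, 2:3, 3:3, 4:2, 5:2, 6:3, 7:2, 8:3, 9:2, 10:3, 11:2, 12:2.
The maximum is 5, attained only by 1.

1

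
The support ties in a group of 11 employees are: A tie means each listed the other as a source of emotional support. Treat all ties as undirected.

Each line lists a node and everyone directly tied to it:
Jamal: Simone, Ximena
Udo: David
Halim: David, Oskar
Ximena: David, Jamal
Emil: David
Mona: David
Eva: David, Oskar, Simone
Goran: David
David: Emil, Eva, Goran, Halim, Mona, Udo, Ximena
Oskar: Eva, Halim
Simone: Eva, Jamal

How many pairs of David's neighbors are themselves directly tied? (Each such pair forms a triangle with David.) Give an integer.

David's neighbors are Emil, Eva, Goran, Halim, Mona, Udo, and Ximena, but none of them are tied to each other, so no triangle contains David.

0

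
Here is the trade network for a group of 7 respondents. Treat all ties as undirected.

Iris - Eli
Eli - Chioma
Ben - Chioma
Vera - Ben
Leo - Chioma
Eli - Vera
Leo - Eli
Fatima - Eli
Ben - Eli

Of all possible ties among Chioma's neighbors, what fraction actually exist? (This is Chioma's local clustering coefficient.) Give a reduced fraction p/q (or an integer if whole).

Chioma's neighbors: Ben, Eli, and Leo (k = 3).
Possible neighbor pairs: C(3,2) = 3. Edges among them: Ben–Eli, Eli–Leo → e = 2.
Clustering(Chioma) = 2/3.

2/3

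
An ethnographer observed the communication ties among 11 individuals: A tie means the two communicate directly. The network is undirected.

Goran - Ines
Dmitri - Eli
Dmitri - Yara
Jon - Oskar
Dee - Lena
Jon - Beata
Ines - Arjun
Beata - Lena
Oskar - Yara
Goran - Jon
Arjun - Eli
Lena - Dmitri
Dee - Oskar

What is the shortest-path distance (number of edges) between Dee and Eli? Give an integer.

3

One shortest route is Dee – Lena – Dmitri – Eli, which uses 3 edges, and at distance 2 from Dee we only reach {Beata, Dmitri, Jon, Yara}, which does not include Eli. So d(Dee,Eli) = 3.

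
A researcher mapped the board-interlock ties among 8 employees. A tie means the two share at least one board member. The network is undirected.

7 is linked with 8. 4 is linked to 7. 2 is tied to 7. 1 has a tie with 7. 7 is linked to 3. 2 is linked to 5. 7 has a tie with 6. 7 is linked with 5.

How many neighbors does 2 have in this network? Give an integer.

2

2 is directly tied to 5 and 7. That is 2 neighbors, so the degree of 2 is 2.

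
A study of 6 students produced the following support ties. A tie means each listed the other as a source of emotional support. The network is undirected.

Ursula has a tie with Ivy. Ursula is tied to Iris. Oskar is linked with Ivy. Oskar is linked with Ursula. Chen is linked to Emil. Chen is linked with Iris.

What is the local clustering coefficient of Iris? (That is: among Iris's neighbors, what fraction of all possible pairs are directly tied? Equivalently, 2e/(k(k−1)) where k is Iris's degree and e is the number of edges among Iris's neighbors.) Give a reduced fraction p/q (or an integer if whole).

0

Iris's neighbors: Chen and Ursula (k = 2).
Possible neighbor pairs: C(2,2) = 1. Edges among them: none → e = 0.
Clustering(Iris) = 0/1.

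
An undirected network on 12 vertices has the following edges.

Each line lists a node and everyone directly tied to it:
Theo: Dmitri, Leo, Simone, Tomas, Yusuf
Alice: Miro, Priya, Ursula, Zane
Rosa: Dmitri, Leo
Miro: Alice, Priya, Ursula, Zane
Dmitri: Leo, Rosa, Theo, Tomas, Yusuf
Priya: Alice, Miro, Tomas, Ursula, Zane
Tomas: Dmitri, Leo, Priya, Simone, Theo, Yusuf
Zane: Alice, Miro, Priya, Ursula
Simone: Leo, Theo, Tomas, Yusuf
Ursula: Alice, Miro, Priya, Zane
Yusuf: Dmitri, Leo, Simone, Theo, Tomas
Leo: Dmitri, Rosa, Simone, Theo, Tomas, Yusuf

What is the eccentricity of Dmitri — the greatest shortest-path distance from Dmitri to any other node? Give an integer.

3

Distances from Dmitri: Alice:3, Leo:1, Miro:3, Priya:2, Rosa:1, Simone:2, Theo:1, Tomas:1, Ursula:3, Yusuf:1, Zane:3.
The largest is 3 (to Ursula, Miro, Alice, and Zane), so the eccentricity of Dmitri is 3.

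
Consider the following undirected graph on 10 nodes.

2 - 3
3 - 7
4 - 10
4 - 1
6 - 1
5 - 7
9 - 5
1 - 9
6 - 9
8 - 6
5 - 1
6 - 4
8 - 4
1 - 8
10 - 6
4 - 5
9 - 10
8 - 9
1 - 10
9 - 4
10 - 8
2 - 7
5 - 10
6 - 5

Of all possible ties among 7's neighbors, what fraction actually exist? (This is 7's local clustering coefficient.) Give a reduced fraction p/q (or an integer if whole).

1/3

7's neighbors: 2, 3, and 5 (k = 3).
Possible neighbor pairs: C(3,2) = 3. Edges among them: 2–3 → e = 1.
Clustering(7) = 1/3.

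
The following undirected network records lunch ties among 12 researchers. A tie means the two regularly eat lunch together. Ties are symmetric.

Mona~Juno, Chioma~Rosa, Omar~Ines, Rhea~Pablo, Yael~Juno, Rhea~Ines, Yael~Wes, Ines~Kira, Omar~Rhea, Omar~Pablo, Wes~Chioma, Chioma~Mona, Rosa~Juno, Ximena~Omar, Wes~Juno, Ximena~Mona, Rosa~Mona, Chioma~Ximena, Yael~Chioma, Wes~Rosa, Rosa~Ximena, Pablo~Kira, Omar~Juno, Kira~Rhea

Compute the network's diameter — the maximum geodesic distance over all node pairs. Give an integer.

4

Eccentricity of each node (its greatest distance to any other): Chioma:4, Ines:3, Juno:3, Kira:4, Mona:4, Omar:2, Pablo:3, Rhea:3, Rosa:4, Wes:4, Ximena:3, Yael:4.
The maximum eccentricity is 4, realized for instance by the pair Chioma–Kira via Chioma – Ximena – Omar – Ines – Kira. So the diameter is 4.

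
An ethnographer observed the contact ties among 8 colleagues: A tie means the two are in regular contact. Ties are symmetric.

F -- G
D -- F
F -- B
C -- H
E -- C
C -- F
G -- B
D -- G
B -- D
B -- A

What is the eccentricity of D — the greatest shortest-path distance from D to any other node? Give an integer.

3

Distances from D: A:2, B:1, C:2, E:3, F:1, G:1, H:3.
The largest is 3 (to E and H), so the eccentricity of D is 3.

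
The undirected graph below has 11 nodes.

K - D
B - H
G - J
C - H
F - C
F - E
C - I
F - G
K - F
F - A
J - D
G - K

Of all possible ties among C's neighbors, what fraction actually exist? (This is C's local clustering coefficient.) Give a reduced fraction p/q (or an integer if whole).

0

C's neighbors: F, H, and I (k = 3).
Possible neighbor pairs: C(3,2) = 3. Edges among them: none → e = 0.
Clustering(C) = 0/3 = 0.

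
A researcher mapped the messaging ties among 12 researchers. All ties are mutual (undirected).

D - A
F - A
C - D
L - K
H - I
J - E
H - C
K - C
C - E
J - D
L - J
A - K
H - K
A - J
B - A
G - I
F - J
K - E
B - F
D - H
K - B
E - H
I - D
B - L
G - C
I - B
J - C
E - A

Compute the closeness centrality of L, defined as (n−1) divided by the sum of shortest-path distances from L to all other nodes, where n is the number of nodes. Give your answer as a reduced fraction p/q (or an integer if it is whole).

Distances from L: A:2, B:1, C:2, D:2, E:2, F:2, G:3, H:2, I:2, J:1, K:1. Sum = 20.
n = 12, so closeness = 11/20.

11/20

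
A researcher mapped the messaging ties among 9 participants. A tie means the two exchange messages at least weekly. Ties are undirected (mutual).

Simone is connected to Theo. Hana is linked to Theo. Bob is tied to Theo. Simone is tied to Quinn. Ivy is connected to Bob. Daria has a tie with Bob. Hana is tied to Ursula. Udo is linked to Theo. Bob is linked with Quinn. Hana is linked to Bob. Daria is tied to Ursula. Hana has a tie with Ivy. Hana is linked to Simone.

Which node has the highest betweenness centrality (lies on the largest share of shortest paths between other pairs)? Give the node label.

Unnormalized betweenness of each node: Bob:113/12, Daria:5/6, Hana:8, Ivy:0, Quinn:7/12, Simone:11/6, Theo:91/12, Udo:0, Ursula:3/4.
Bob has the largest value, 113/12, making it the main broker — the node through which the most shortest paths run.

Bob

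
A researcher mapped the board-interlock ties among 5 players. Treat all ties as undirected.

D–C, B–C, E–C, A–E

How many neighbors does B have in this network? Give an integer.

1

B is directly tied to C. That is 1 neighbor, so the degree of B is 1.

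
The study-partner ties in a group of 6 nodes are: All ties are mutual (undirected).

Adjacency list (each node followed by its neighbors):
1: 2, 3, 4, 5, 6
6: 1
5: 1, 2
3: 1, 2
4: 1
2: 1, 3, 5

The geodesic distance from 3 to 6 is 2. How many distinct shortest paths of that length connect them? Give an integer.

1

The shortest distance is 2, and the only length-2 path is 3–1–6. So there is exactly 1 shortest path.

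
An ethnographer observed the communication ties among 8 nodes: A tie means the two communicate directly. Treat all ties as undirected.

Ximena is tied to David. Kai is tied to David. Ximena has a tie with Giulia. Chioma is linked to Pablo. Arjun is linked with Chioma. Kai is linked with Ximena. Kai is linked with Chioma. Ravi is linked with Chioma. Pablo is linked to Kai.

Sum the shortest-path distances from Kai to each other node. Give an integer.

Distances from Kai: Arjun:2, Chioma:1, David:1, Giulia:2, Pablo:1, Ravi:2, Ximena:1.
Sum = 2 + 1 + 1 + 2 + 1 + 2 + 1 = 10.

10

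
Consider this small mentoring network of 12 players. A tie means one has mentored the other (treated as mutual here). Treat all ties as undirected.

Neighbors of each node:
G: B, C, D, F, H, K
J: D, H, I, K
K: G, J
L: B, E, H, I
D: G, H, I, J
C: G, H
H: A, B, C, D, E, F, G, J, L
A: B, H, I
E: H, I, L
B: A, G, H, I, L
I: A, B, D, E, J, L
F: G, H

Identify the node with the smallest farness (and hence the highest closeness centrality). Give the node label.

H

Farness (sum of distances to all others) for each node — A:20, B:17, C:21, D:18, E:20, F:21, G:16, H:13, I:18, J:18, K:23, L:19.
The smallest farness is 13, for H, so H has the highest closeness.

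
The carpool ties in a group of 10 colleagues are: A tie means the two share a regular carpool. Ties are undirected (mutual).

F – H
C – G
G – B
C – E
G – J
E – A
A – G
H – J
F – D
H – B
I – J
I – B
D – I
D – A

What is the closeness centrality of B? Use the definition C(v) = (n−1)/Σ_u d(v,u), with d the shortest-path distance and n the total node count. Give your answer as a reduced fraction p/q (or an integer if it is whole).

9/16

Distances from B: A:2, C:2, D:2, E:3, F:2, G:1, H:1, I:1, J:2. Sum = 16.
n = 10, so closeness = 9/16.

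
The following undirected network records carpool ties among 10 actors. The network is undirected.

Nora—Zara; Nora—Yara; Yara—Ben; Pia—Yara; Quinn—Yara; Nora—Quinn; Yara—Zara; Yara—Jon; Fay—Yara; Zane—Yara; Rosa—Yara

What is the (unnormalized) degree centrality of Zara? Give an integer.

Zara is directly tied to Nora and Yara. That is 2 neighbors, so the degree of Zara is 2.

2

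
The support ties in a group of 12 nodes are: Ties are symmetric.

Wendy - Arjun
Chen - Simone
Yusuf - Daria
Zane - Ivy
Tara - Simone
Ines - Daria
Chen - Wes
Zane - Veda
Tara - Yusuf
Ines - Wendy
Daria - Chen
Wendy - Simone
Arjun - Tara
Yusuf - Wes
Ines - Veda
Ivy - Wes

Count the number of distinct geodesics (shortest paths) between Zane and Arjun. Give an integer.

The shortest distance is 4, and the only length-4 path is Zane–Veda–Ines–Wendy–Arjun. So there is exactly 1 shortest path.

1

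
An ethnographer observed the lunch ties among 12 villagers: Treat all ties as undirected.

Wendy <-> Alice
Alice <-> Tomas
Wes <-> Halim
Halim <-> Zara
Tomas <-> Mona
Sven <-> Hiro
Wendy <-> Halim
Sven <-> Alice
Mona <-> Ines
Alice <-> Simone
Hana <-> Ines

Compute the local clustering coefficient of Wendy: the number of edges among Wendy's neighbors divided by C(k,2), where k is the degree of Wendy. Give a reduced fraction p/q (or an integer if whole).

0

Wendy's neighbors: Alice and Halim (k = 2).
Possible neighbor pairs: C(2,2) = 1. Edges among them: none → e = 0.
Clustering(Wendy) = 0/1.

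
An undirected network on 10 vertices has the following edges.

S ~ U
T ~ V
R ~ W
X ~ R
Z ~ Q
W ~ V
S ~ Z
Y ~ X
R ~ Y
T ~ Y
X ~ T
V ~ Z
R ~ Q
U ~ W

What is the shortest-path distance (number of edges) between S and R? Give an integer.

3

One shortest route is S – Z – Q – R, which uses 3 edges, and at distance 2 from S we only reach {Q, V, W}, which does not include R. So d(S,R) = 3.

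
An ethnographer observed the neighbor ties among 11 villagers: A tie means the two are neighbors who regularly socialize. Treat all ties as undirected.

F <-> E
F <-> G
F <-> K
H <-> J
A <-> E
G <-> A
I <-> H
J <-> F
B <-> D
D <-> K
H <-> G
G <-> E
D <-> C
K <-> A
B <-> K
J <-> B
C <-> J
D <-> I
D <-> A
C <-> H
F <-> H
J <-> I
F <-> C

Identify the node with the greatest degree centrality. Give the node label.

F

Degrees — A:4, B:3, C:4, D:5, E:3, F:6, G:4, H:5, I:3, J:5, K:4.
The maximum is 6, attained only by F.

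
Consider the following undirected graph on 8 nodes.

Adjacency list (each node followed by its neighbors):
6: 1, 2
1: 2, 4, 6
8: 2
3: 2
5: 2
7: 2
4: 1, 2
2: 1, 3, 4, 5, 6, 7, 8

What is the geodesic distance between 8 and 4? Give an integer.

2

One shortest route is 8 – 2 – 4, which uses 2 edges, and 8 and 4 are not directly tied, so nothing shorter exists. So d(8,4) = 2.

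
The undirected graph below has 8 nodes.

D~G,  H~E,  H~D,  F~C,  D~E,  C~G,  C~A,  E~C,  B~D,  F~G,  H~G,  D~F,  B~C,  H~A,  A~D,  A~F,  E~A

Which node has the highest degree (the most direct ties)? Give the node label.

D

Degrees — A:5, B:2, C:5, D:6, E:4, F:4, G:4, H:4.
The maximum is 6, attained only by D.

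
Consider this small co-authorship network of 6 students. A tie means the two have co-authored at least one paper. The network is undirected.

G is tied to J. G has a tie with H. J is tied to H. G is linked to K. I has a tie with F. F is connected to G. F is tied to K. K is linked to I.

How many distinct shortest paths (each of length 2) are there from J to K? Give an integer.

1

The shortest distance is 2, and the only length-2 path is J–G–K. So there is exactly 1 shortest path.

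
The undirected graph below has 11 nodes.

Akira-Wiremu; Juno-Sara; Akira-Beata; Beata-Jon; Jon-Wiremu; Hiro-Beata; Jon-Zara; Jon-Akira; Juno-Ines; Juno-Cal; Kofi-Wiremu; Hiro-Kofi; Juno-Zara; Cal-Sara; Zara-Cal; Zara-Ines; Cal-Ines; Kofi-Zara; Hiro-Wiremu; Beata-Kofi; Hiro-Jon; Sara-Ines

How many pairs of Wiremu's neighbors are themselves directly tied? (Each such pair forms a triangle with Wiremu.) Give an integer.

3

Wiremu's neighbors: Akira, Hiro, Jon, and Kofi.
Neighbor pairs that are themselves tied: Wiremu–Akira–Jon; Wiremu–Hiro–Jon; Wiremu–Hiro–Kofi. Each forms one triangle with Wiremu, for 3 in total.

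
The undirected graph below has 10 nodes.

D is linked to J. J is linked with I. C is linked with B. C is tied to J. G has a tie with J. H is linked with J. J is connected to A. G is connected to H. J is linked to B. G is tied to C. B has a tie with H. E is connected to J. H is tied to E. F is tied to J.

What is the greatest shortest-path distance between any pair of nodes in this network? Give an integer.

Eccentricity of each node (its greatest distance to any other): A:2, B:2, C:2, D:2, E:2, F:2, G:2, H:2, I:2, J:1.
The maximum eccentricity is 2, realized for instance by the pair E–C via E – J – C. So the diameter is 2.

2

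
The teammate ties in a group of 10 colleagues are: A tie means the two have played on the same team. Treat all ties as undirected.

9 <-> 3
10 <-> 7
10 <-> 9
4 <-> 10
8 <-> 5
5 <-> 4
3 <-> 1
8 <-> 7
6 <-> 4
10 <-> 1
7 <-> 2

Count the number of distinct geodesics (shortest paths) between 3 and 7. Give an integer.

2

The shortest distance is 3. The length-3 paths are: 3–9–10–7; 3–1–10–7.
That gives 2 distinct shortest paths.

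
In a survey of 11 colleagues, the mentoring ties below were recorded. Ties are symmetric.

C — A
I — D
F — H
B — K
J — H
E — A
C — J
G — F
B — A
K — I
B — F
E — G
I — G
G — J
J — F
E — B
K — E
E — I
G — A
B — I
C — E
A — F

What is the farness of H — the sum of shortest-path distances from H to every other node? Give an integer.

Distances from H: A:2, B:2, C:2, D:4, E:3, F:1, G:2, I:3, J:1, K:3.
Sum = 2 + 2 + 2 + 4 + 3 + 1 + 2 + 3 + 1 + 3 = 23.

23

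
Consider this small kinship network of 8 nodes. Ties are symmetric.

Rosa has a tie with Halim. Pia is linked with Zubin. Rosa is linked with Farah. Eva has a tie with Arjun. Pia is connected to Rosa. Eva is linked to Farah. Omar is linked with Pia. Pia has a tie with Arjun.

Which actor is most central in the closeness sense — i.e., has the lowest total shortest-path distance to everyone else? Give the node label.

Pia

Farness (sum of distances to all others) for each node — Arjun:13, Eva:15, Farah:14, Halim:17, Omar:16, Pia:10, Rosa:11, Zubin:16.
The smallest farness is 10, for Pia, so Pia has the highest closeness.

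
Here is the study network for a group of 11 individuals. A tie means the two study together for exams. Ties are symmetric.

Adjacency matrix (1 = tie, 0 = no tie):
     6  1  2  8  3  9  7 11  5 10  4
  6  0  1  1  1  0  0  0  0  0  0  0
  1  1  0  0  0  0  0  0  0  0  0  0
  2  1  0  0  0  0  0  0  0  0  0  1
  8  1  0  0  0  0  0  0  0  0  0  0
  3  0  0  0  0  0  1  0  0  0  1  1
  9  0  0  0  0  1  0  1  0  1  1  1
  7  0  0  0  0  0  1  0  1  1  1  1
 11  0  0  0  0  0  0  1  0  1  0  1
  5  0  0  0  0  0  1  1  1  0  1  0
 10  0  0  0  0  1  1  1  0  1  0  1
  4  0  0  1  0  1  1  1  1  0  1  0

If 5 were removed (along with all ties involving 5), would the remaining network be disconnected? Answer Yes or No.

No

Even without 5, every remaining node can still reach every other (the residual graph is connected), so 5 is not a cut vertex.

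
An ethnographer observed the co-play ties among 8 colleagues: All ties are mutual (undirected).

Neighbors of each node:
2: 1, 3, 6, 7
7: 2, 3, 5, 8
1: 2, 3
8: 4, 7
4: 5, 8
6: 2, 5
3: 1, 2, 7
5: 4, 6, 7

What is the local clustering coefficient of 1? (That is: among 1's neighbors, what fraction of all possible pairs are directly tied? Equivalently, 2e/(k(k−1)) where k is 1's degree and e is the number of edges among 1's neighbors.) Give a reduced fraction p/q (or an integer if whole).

1's neighbors: 2 and 3 (k = 2).
Possible neighbor pairs: C(2,2) = 1. Edges among them: 2–3 → e = 1.
Clustering(1) = 1/1.

1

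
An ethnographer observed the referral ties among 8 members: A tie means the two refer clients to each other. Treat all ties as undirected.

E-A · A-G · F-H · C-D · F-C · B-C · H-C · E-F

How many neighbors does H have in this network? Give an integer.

H is directly tied to C and F. That is 2 neighbors, so the degree of H is 2.

2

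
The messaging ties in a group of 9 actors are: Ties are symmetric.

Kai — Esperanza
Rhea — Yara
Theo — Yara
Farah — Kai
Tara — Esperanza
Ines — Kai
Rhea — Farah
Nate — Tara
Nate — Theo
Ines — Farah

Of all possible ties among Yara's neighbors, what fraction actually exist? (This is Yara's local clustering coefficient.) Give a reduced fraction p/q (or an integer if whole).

0

Yara's neighbors: Rhea and Theo (k = 2).
Possible neighbor pairs: C(2,2) = 1. Edges among them: none → e = 0.
Clustering(Yara) = 0/1.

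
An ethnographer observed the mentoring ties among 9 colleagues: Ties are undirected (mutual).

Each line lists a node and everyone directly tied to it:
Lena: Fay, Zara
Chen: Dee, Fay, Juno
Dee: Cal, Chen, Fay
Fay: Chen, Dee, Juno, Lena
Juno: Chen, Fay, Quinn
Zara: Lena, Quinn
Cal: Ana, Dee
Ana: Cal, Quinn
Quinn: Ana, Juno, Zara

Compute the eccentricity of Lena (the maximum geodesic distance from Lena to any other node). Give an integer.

Distances from Lena: Ana:3, Cal:3, Chen:2, Dee:2, Fay:1, Juno:2, Quinn:2, Zara:1.
The largest is 3 (to Ana and Cal), so the eccentricity of Lena is 3.

3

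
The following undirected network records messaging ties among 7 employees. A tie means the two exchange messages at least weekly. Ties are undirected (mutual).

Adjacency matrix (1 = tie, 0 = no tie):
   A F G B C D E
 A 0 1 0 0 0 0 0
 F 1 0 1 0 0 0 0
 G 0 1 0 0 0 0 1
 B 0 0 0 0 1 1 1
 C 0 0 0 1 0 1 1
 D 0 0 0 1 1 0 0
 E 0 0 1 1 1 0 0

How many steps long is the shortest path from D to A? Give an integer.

One shortest route is D – B – E – G – F – A, which uses 5 edges, and at distance 4 from D we only reach {F}, which does not include A. So d(D,A) = 5.

5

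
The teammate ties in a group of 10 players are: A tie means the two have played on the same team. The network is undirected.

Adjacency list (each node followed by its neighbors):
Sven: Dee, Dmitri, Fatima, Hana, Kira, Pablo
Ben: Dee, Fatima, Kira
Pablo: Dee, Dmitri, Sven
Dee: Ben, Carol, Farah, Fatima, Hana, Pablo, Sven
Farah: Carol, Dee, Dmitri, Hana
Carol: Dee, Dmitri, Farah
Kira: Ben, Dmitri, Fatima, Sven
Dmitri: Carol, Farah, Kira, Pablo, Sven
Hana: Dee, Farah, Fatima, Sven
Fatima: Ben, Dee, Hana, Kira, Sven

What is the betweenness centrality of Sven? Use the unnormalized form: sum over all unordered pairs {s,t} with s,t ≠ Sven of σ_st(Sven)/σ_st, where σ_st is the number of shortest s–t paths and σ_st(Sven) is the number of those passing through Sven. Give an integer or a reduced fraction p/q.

Pairs whose geodesics pass through Sven — Pablo–Hana: 1/2; Pablo–Kira: 1/2; Pablo–Fatima: 1/2; Dee–Dmitri: 1/4; Dee–Kira: 1/3; Hana–Dmitri: 1/2; Hana–Kira: 1/2; Dmitri–Fatima: 1/2.
All other pairs contribute 0.
Summing the contributions gives betweenness(Sven) = 43/12.

43/12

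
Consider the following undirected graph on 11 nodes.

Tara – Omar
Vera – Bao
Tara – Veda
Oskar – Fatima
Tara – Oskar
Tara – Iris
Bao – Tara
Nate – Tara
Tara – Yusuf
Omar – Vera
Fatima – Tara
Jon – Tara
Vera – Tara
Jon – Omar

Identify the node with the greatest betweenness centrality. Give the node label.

Unnormalized betweenness of each node: Bao:0, Fatima:0, Iris:0, Jon:0, Nate:0, Omar:1/2, Oskar:0, Tara:40, Veda:0, Vera:1/2, Yusuf:0.
Tara has the largest value, 40, making it the main broker — the node through which the most shortest paths run.

Tara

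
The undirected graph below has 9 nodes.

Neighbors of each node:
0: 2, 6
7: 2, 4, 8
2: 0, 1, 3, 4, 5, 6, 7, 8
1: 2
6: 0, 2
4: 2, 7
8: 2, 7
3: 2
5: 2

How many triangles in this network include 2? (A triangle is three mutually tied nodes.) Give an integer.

2's neighbors: 0, 1, 3, 4, 5, 6, 7, and 8.
Neighbor pairs that are themselves tied: 2–0–6; 2–4–7; 2–7–8. Each forms one triangle with 2, for 3 in total.

3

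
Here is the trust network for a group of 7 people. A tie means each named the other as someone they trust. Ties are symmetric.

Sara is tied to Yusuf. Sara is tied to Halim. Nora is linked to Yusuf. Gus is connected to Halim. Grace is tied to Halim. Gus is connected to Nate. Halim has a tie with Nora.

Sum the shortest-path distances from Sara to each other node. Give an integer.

Distances from Sara: Grace:2, Gus:2, Halim:1, Nate:3, Nora:2, Yusuf:1.
Sum = 2 + 2 + 1 + 3 + 2 + 1 = 11.

11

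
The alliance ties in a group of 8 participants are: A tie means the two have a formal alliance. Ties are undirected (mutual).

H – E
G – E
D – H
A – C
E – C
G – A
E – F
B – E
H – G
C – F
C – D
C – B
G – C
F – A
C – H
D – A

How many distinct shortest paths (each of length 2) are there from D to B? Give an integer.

The shortest distance is 2, and the only length-2 path is D–C–B. So there is exactly 1 shortest path.

1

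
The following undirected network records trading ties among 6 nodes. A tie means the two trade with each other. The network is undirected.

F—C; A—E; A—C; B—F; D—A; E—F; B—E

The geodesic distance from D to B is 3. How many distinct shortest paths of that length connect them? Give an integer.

1

The shortest distance is 3, and the only length-3 path is D–A–E–B. So there is exactly 1 shortest path.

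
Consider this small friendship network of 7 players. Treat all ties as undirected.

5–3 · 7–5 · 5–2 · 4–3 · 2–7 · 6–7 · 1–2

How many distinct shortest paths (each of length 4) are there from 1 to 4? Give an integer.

The shortest distance is 4, and the only length-4 path is 1–2–5–3–4. So there is exactly 1 shortest path.

1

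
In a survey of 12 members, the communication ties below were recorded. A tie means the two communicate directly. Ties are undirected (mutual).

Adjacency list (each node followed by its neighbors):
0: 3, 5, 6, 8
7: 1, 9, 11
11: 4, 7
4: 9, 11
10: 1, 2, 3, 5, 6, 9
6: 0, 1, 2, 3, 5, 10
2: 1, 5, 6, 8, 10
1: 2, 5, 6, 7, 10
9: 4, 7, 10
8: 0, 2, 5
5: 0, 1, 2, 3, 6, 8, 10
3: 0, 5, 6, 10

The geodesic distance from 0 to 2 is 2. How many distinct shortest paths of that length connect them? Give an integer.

The shortest distance is 2. The length-2 paths are: 0–6–2; 0–5–2; 0–8–2.
That gives 3 distinct shortest paths.

3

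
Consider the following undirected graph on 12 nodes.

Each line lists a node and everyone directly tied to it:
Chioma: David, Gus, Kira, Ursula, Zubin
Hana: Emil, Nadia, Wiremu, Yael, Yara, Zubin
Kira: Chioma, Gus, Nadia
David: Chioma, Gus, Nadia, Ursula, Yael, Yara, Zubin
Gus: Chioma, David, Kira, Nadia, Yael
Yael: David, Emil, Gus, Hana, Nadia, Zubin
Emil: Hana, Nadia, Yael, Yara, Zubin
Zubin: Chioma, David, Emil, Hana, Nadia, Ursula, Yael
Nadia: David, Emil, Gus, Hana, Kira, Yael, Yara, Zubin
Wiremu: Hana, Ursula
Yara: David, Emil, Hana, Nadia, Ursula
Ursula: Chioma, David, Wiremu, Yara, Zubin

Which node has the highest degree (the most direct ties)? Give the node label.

Nadia

Degrees — Chioma:5, David:7, Emil:5, Gus:5, Hana:6, Kira:3, Nadia:8, Ursula:5, Wiremu:2, Yael:6, Yara:5, Zubin:7.
The maximum is 8, attained only by Nadia.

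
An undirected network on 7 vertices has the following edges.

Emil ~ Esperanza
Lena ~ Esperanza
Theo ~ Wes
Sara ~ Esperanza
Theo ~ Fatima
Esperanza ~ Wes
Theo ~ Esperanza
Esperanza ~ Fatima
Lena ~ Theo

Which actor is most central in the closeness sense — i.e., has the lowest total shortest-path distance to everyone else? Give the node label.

Farness (sum of distances to all others) for each node — Emil:11, Esperanza:6, Fatima:10, Lena:10, Sara:11, Theo:8, Wes:10.
The smallest farness is 6, for Esperanza, so Esperanza has the highest closeness.

Esperanza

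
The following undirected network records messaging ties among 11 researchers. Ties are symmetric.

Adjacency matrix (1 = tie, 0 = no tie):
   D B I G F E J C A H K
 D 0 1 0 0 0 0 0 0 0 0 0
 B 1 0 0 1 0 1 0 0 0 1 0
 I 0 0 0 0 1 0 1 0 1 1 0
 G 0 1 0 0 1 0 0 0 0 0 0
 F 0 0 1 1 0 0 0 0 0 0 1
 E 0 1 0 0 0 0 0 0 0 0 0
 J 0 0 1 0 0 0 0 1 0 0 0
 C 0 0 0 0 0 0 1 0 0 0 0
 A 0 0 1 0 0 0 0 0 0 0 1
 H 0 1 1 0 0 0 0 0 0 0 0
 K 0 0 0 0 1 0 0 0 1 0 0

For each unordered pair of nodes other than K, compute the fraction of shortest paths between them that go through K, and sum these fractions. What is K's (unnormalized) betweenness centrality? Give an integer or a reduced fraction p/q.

Pairs whose geodesics pass through K — G–A: 1/2; F–A: 1/2.
All other pairs contribute 0.
Summing the contributions gives betweenness(K) = 1.

1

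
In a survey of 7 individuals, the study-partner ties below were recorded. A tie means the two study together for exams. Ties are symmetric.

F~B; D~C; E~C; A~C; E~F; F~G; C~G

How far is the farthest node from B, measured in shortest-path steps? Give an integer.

4

Distances from B: A:4, C:3, D:4, E:2, F:1, G:2.
The largest is 4 (to D and A), so the eccentricity of B is 4.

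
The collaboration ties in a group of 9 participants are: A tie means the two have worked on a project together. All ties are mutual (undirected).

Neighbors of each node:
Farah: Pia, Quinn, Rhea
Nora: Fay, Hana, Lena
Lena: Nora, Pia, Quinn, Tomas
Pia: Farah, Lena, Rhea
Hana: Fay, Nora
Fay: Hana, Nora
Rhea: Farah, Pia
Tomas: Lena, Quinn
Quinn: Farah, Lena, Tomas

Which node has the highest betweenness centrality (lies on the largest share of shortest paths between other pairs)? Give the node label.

Unnormalized betweenness of each node: Farah:2, Fay:0, Hana:0, Lena:17, Nora:12, Pia:13/2, Quinn:7/2, Rhea:0, Tomas:0.
Lena has the largest value, 17, making it the main broker — the node through which the most shortest paths run.

Lena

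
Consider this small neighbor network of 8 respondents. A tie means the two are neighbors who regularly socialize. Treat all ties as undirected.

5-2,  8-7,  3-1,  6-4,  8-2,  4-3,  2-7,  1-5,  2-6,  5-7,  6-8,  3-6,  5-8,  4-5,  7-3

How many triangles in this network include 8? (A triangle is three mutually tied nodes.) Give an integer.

4

8's neighbors: 2, 5, 6, and 7.
Neighbor pairs that are themselves tied: 8–2–5; 8–2–6; 8–2–7; 8–5–7. Each forms one triangle with 8, for 4 in total.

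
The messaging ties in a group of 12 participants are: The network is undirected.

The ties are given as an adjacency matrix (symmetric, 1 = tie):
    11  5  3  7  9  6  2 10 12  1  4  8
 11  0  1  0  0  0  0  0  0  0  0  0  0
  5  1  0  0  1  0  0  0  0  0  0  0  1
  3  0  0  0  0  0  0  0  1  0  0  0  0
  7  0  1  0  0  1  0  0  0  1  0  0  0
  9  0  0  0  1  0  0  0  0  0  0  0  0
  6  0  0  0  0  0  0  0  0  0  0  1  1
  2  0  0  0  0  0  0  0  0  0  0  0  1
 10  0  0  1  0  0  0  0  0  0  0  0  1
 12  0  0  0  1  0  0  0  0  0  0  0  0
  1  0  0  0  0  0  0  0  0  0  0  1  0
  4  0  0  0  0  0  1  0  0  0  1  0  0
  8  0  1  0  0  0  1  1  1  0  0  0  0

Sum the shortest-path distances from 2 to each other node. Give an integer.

Distances from 2: 1:4, 3:3, 4:3, 5:2, 6:2, 7:3, 8:1, 9:4, 10:2, 11:3, 12:4.
Sum = 4 + 3 + 3 + 2 + 2 + 3 + 1 + 4 + 2 + 3 + 4 = 31.

31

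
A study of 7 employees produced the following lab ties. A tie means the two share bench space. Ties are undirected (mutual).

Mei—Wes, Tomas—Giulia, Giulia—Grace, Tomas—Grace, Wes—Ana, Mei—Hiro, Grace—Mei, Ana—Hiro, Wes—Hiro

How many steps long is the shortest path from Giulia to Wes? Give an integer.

One shortest route is Giulia – Grace – Mei – Wes, which uses 3 edges, and at distance 2 from Giulia we only reach {Mei}, which does not include Wes. So d(Giulia,Wes) = 3.

3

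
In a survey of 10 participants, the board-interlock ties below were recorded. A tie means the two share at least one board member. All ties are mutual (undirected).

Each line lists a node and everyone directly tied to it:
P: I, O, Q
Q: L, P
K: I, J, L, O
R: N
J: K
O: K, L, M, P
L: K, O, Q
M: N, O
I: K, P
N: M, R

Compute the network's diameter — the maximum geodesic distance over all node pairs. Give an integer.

Eccentricity of each node (its greatest distance to any other): I:5, J:5, K:4, L:4, M:3, N:4, O:3, P:4, Q:5, R:5.
The maximum eccentricity is 5, realized for instance by the pair J–R via J – K – O – M – N – R. So the diameter is 5.

5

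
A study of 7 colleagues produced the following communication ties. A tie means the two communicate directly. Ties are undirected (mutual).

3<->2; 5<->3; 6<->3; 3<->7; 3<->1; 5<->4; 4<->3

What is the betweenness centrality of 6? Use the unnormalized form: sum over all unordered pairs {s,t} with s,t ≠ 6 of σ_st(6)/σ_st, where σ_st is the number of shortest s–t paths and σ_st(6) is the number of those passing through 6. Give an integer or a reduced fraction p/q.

0

No shortest path between any pair of other nodes passes through 6.
Summing the contributions gives betweenness(6) = 0.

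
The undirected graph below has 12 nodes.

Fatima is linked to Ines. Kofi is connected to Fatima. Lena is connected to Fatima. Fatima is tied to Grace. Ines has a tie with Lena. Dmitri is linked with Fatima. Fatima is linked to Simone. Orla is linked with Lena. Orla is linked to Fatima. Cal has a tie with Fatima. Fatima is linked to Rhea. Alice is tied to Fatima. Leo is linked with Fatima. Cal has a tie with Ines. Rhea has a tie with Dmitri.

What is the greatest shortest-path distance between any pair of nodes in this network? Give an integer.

Eccentricity of each node (its greatest distance to any other): Alice:2, Cal:2, Dmitri:2, Fatima:1, Grace:2, Ines:2, Kofi:2, Lena:2, Leo:2, Orla:2, Rhea:2, Simone:2.
The maximum eccentricity is 2, realized for instance by the pair Cal–Orla via Cal – Fatima – Orla. So the diameter is 2.

2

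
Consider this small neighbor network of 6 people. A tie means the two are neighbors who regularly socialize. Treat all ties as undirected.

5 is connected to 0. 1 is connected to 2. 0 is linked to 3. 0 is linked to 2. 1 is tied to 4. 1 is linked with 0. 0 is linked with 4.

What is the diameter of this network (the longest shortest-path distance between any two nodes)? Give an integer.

Eccentricity of each node (its greatest distance to any other): 0:1, 1:2, 2:2, 3:2, 4:2, 5:2.
The maximum eccentricity is 2, realized for instance by the pair 1–5 via 1 – 0 – 5. So the diameter is 2.

2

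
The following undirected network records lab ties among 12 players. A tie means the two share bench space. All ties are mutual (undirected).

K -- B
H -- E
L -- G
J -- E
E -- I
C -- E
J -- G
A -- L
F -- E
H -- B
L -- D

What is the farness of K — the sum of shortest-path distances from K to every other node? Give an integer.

47

Distances from K: A:7, B:1, C:4, D:7, E:3, F:4, G:5, H:2, I:4, J:4, L:6.
Sum = 7 + 1 + 4 + 7 + 3 + 4 + 5 + 2 + 4 + 4 + 6 = 47.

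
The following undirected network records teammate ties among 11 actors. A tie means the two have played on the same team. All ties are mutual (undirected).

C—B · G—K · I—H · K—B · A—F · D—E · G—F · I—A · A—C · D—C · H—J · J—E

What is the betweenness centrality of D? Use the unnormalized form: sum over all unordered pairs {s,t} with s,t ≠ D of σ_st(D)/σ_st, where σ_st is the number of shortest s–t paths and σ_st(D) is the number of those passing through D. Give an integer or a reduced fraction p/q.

Pairs whose geodesics pass through D — B–E: 1; B–J: 1; C–E: 1; C–J: 1; E–A: 1; E–F: 1; E–G: 2/2; E–K: 1; J–K: 1.
All other pairs contribute 0.
Summing the contributions gives betweenness(D) = 9.

9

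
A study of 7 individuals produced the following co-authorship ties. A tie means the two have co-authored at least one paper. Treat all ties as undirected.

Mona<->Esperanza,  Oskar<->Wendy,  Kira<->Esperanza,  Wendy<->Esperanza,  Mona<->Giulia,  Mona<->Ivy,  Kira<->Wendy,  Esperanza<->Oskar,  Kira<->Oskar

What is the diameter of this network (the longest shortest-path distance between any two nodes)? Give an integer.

Eccentricity of each node (its greatest distance to any other): Esperanza:2, Giulia:3, Ivy:3, Kira:3, Mona:2, Oskar:3, Wendy:3.
The maximum eccentricity is 3, realized for instance by the pair Giulia–Wendy via Giulia – Mona – Esperanza – Wendy. So the diameter is 3.

3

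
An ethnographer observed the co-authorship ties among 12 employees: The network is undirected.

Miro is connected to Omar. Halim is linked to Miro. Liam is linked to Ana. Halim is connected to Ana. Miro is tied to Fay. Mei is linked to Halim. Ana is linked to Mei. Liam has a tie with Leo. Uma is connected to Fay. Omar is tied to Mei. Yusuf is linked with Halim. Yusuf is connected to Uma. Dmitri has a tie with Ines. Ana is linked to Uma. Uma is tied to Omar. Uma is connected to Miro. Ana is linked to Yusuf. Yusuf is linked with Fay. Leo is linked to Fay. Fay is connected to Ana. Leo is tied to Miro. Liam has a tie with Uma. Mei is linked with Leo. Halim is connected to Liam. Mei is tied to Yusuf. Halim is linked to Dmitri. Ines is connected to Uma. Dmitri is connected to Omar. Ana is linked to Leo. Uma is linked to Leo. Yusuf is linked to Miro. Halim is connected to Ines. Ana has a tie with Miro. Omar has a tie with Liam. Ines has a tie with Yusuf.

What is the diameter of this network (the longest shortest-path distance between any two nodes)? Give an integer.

Eccentricity of each node (its greatest distance to any other): Ana:2, Dmitri:3, Fay:3, Halim:2, Ines:2, Leo:3, Liam:2, Mei:2, Miro:2, Omar:2, Uma:2, Yusuf:2.
The maximum eccentricity is 3, realized for instance by the pair Fay–Dmitri via Fay – Yusuf – Ines – Dmitri. So the diameter is 3.

3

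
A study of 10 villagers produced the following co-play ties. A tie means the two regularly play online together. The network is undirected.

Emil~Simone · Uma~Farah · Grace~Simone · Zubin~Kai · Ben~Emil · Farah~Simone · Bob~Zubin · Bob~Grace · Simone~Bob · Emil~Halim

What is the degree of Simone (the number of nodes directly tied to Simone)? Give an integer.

Simone is directly tied to Bob, Emil, Farah, and Grace. That is 4 neighbors, so the degree of Simone is 4.

4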